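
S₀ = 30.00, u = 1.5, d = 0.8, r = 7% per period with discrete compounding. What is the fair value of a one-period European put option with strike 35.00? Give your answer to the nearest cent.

Risk-neutral probability p = (1 + 0.07 − 0.8)/(1.5 − 0.8) = 0.2700/0.7000 = 0.3857
Terminal stock prices: S_u = 45, S_d = 24
Terminal payoffs (K − S): max(-10, 0) = 0, max(11, 0) = 11
Node 0 (S = 30): V_0 = 1/1.07·[0.3857·0.0000 + 0.6143·11.0000] = 6.3151

6.32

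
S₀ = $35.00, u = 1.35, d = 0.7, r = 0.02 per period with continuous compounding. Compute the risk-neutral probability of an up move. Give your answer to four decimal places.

p = 0.4926

Risk-neutral probability p = (e^0.02 − 0.7)/(1.35 − 0.7) = 0.3202/0.6500 = 0.4926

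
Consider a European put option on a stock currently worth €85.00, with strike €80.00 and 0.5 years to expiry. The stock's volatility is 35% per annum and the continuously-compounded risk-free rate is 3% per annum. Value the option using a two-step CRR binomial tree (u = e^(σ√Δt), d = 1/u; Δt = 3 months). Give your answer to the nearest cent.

€5.40

CRR parameters: u = e^(σ√Δt) = e^(0.35·√0.25) = 1.1912, d = 1/u = 0.8395
Per-period rate: rΔt = 0.03·0.25 = 0.0075, so R = e^0.0075 = 1.0075
Risk-neutral probability p = (e^0.0075 − 0.8395)/(1.1912 − 0.8395) = 0.1681/0.3518 = 0.4778
Terminal stock prices: S_uu = 120.6, S_ud = 85, S_dd = 59.9
Terminal payoffs (K − S): max(-40.62, 0) = 0, max(-5, 0) = 0, max(20.1, 0) = 20.1
Node u (S = 101.3): V_u = e^(−0.0075)·[0.4778·0.0000 + 0.5222·0.0000] = 0.0000
Node d (S = 71.35): V_d = e^(−0.0075)·[0.4778·0.0000 + 0.5222·20.1015] = 10.4194
Node 0 (S = 85): V_0 = e^(−0.0075)·[0.4778·0.0000 + 0.5222·10.4194] = 5.4007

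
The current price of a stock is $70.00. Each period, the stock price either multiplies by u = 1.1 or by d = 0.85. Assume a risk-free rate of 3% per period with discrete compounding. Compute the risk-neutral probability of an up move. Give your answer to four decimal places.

p = 0.7200

Risk-neutral probability p = (1 + 0.03 − 0.85)/(1.1 − 0.85) = 0.1800/0.2500 = 0.7200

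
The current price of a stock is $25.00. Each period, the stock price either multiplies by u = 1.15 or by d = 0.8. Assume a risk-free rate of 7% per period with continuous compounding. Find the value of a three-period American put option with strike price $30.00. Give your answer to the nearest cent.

Risk-neutral probability p = (e^0.07 − 0.8)/(1.15 − 0.8) = 0.2725/0.3500 = 0.7786
Terminal stock prices: S_uuu = 38.02, S_uud = 26.45, S_udd = 18.4, S_ddd = 12.8
Terminal payoffs (K − S): max(-8.022, 0) = 0, max(3.55, 0) = 3.55, max(11.6, 0) = 11.6, max(17.2, 0) = 17.2
Node uu (S = 33.06): continuation = e^(−0.07)·[0.7786·0.0000 + 0.2214·3.5500] = 0.7329; exercise value = 0.0000 ≤ continuation, so V_uu = 0.7329
Node ud (S = 23): continuation = e^(−0.07)·[0.7786·3.5500 + 0.2214·11.6000] = 4.9718; exercise value = 7.0000 > continuation, so V_ud = 7.0000 (exercise)
Node dd (S = 16): continuation = e^(−0.07)·[0.7786·11.6000 + 0.2214·17.2000] = 11.9718; exercise value = 14.0000 > continuation, so V_dd = 14.0000 (exercise)
Node u (S = 28.75): continuation = e^(−0.07)·[0.7786·0.7329 + 0.2214·7.0000] = 1.9771; exercise value = 1.2500 ≤ continuation, so V_u = 1.9771
Node d (S = 20): continuation = e^(−0.07)·[0.7786·7.0000 + 0.2214·14.0000] = 7.9718; exercise value = 10.0000 > continuation, so V_d = 10.0000 (exercise)
Node 0 (S = 25): continuation = e^(−0.07)·[0.7786·1.9771 + 0.2214·10.0000] = 3.4996; exercise value = 5.0000 > continuation, so V_0 = 5.0000 (exercise)

$5.00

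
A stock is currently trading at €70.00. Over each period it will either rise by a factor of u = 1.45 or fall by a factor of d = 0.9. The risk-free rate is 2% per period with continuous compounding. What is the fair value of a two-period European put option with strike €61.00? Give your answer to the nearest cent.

€2.52

Risk-neutral probability p = (e^0.02 − 0.9)/(1.45 − 0.9) = 0.1202/0.5500 = 0.2185
Terminal stock prices: S_uu = 147.2, S_ud = 91.35, S_dd = 56.7
Terminal payoffs (K − S): max(-86.18, 0) = 0, max(-30.35, 0) = 0, max(4.3, 0) = 4.3
Node u (S = 101.5): V_u = e^(−0.02)·[0.2185·0.0000 + 0.7815·0.0000] = 0.0000
Node d (S = 63): V_d = e^(−0.02)·[0.2185·0.0000 + 0.7815·4.3000] = 3.2937
Node 0 (S = 70): V_0 = e^(−0.02)·[0.2185·0.0000 + 0.7815·3.2937] = 2.5229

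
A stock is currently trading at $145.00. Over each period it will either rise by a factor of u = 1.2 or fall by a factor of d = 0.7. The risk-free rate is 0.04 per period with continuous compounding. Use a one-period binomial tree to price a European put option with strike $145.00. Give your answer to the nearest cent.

$13.31

Risk-neutral probability p = (e^0.04 − 0.7)/(1.2 − 0.7) = 0.3408/0.5000 = 0.6816
Terminal stock prices: S_u = 174, S_d = 101.5
Terminal payoffs (K − S): max(-29, 0) = 0, max(43.5, 0) = 43.5
Node 0 (S = 145): V_0 = e^(−0.04)·[0.6816·0.0000 + 0.3184·43.5000] = 13.3064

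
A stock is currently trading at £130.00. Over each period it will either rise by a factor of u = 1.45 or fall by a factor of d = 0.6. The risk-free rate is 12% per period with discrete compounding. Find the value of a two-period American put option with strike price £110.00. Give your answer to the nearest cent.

Risk-neutral probability p = (1 + 0.12 − 0.6)/(1.45 − 0.6) = 0.5200/0.8500 = 0.6118
Terminal stock prices: S_uu = 273.3, S_ud = 113.1, S_dd = 46.8
Terminal payoffs (K − S): max(-163.3, 0) = 0, max(-3.1, 0) = 0, max(63.2, 0) = 63.2
Node u (S = 188.5): continuation = 1/1.12·[0.6118·0.0000 + 0.3882·0.0000] = 0.0000; exercise value = 0.0000 ≤ continuation, so V_u = 0.0000
Node d (S = 78): continuation = 1/1.12·[0.6118·0.0000 + 0.3882·63.2000] = 21.9076; exercise value = 32.0000 > continuation, so V_d = 32.0000 (exercise)
Node 0 (S = 130): continuation = 1/1.12·[0.6118·0.0000 + 0.3882·32.0000] = 11.0924; exercise value = 0.0000 ≤ continuation, so V_0 = 11.0924

£11.09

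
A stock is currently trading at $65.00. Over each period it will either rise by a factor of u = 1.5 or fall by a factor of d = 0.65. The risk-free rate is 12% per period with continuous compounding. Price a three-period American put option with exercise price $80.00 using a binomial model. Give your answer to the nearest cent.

Risk-neutral probability p = (e^0.12 − 0.65)/(1.5 − 0.65) = 0.4775/0.8500 = 0.5618
Terminal stock prices: S_uuu = 219.4, S_uud = 95.06, S_udd = 41.19, S_ddd = 17.85
Terminal payoffs (K − S): max(-139.4, 0) = 0, max(-15.06, 0) = 0, max(38.81, 0) = 38.81, max(62.15, 0) = 62.15
Node uu (S = 146.2): continuation = e^(−0.12)·[0.5618·0.0000 + 0.4382·0.0000] = 0.0000; exercise value = 0.0000 ≤ continuation, so V_uu = 0.0000
Node ud (S = 63.38): continuation = e^(−0.12)·[0.5618·0.0000 + 0.4382·38.8062] = 15.0833; exercise value = 16.6250 > continuation, so V_ud = 16.6250 (exercise)
Node dd (S = 27.46): continuation = e^(−0.12)·[0.5618·38.8062 + 0.4382·62.1494] = 43.4911; exercise value = 52.5375 > continuation, so V_dd = 52.5375 (exercise)
Node u (S = 97.5): continuation = e^(−0.12)·[0.5618·0.0000 + 0.4382·16.6250] = 6.4619; exercise value = 0.0000 ≤ continuation, so V_u = 6.4619
Node d (S = 42.25): continuation = e^(−0.12)·[0.5618·16.6250 + 0.4382·52.5375] = 28.7036; exercise value = 37.7500 > continuation, so V_d = 37.7500 (exercise)
Node 0 (S = 65): continuation = e^(−0.12)·[0.5618·6.4619 + 0.4382·37.7500] = 17.8923; exercise value = 15.0000 ≤ continuation, so V_0 = 17.8923

$17.89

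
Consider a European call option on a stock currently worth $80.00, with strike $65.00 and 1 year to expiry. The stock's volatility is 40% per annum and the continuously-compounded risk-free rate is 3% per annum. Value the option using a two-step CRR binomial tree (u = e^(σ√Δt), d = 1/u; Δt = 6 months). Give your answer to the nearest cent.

CRR parameters: u = e^(σ√Δt) = e^(0.4·√0.5) = 1.3269, d = 1/u = 0.7536
Per-period rate: rΔt = 0.03·0.5 = 0.015, so R = e^0.015 = 1.0151
Risk-neutral probability p = (e^0.015 − 0.7536)/(1.3269 − 0.7536) = 0.2615/0.5733 = 0.4561
Terminal stock prices: S_uu = 140.9, S_ud = 80, S_dd = 45.44
Terminal payoffs (S − K): max(75.85, 0) = 75.85, max(15, 0) = 15, max(-19.56, 0) = 0
Node u (S = 106.2): V_u = e^(−0.015)·[0.4561·75.8523 + 0.5439·15.0000] = 42.1194
Node d (S = 60.29): V_d = e^(−0.015)·[0.4561·15.0000 + 0.5439·0.0000] = 6.7399
Node 0 (S = 80): V_0 = e^(−0.015)·[0.4561·42.1194 + 0.5439·6.7399] = 22.5367

$22.54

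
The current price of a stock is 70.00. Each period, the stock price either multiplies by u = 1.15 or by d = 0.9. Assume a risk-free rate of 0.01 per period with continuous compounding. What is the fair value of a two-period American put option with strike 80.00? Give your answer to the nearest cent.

11.25

Risk-neutral probability p = (e^0.01 − 0.9)/(1.15 − 0.9) = 0.1101/0.2500 = 0.4402
Terminal stock prices: S_uu = 92.57, S_ud = 72.45, S_dd = 56.7
Terminal payoffs (K − S): max(-12.57, 0) = 0, max(7.55, 0) = 7.55, max(23.3, 0) = 23.3
Node u (S = 80.5): continuation = e^(−0.01)·[0.4402·0.0000 + 0.5598·7.5500] = 4.1844; exercise value = 0.0000 ≤ continuation, so V_u = 4.1844
Node d (S = 63): continuation = e^(−0.01)·[0.4402·7.5500 + 0.5598·23.3000] = 16.2040; exercise value = 17.0000 > continuation, so V_d = 17.0000 (exercise)
Node 0 (S = 70): continuation = e^(−0.01)·[0.4402·4.1844 + 0.5598·17.0000] = 11.2456; exercise value = 10.0000 ≤ continuation, so V_0 = 11.2456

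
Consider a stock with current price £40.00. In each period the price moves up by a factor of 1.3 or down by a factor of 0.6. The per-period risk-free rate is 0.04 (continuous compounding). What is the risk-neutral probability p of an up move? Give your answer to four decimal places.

Risk-neutral probability p = (e^0.04 − 0.6)/(1.3 − 0.6) = 0.4408/0.7000 = 0.6297

p = 0.6297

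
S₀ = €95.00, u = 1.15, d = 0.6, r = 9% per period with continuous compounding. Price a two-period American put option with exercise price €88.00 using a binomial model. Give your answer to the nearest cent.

€4.59

Risk-neutral probability p = (e^0.09 − 0.6)/(1.15 − 0.6) = 0.4942/0.5500 = 0.8985
Terminal stock prices: S_uu = 125.6, S_ud = 65.55, S_dd = 34.2
Terminal payoffs (K − S): max(-37.64, 0) = 0, max(22.45, 0) = 22.45, max(53.8, 0) = 53.8
Node u (S = 109.2): continuation = e^(−0.09)·[0.8985·0.0000 + 0.1015·22.4500] = 2.0826; exercise value = 0.0000 ≤ continuation, so V_u = 2.0826
Node d (S = 57): continuation = e^(−0.09)·[0.8985·22.4500 + 0.1015·53.8000] = 23.4259; exercise value = 31.0000 > continuation, so V_d = 31.0000 (exercise)
Node 0 (S = 95): continuation = e^(−0.09)·[0.8985·2.0826 + 0.1015·31.0000] = 4.5859; exercise value = 0.0000 ≤ continuation, so V_0 = 4.5859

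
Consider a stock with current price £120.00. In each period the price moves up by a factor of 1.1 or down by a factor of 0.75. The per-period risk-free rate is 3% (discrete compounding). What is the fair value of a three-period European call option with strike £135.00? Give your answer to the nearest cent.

£11.58

Risk-neutral probability p = (1 + 0.03 − 0.75)/(1.1 − 0.75) = 0.2800/0.3500 = 0.8000
Terminal stock prices: S_uuu = 159.7, S_uud = 108.9, S_udd = 74.25, S_ddd = 50.62
Terminal payoffs (S − K): max(24.72, 0) = 24.72, max(-26.1, 0) = 0, max(-60.75, 0) = 0, max(-84.38, 0) = 0
Node uu (S = 145.2): V_uu = 1/1.03·[0.8000·24.7200 + 0.2000·0.0000] = 19.2000
Node ud (S = 99): V_ud = 1/1.03·[0.8000·0.0000 + 0.2000·0.0000] = 0.0000
Node dd (S = 67.5): V_dd = 1/1.03·[0.8000·0.0000 + 0.2000·0.0000] = 0.0000
Node u (S = 132): V_u = 1/1.03·[0.8000·19.2000 + 0.2000·0.0000] = 14.9126
Node d (S = 90): V_d = 1/1.03·[0.8000·0.0000 + 0.2000·0.0000] = 0.0000
Node 0 (S = 120): V_0 = 1/1.03·[0.8000·14.9126 + 0.2000·0.0000] = 11.5826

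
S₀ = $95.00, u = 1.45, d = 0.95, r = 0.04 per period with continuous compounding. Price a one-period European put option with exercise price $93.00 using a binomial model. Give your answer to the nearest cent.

$2.16

Risk-neutral probability p = (e^0.04 − 0.95)/(1.45 − 0.95) = 0.0908/0.5000 = 0.1816
Terminal stock prices: S_u = 137.8, S_d = 90.25
Terminal payoffs (K − S): max(-44.75, 0) = 0, max(2.75, 0) = 2.75
Node 0 (S = 95): V_0 = e^(−0.04)·[0.1816·0.0000 + 0.8184·2.7500] = 2.1623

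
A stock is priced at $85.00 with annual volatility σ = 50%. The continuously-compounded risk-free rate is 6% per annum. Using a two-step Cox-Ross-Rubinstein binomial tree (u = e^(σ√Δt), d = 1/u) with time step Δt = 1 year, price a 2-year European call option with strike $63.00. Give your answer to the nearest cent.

$38.05

CRR parameters: u = e^(σ√Δt) = e^(0.5·√1) = 1.6487, d = 1/u = 0.6065
Per-period rate: rΔt = 0.06·1 = 0.06, so R = e^0.06 = 1.0618
Risk-neutral probability p = (e^0.06 − 0.6065)/(1.6487 − 0.6065) = 0.4553/1.0422 = 0.4369
Terminal stock prices: S_uu = 231.1, S_ud = 85, S_dd = 31.27
Terminal payoffs (S − K): max(168.1, 0) = 168.1, max(22, 0) = 22, max(-31.73, 0) = 0
Node u (S = 140.1): V_u = e^(−0.06)·[0.4369·168.0540 + 0.5631·22.0000] = 80.8101
Node d (S = 51.56): V_d = e^(−0.06)·[0.4369·22.0000 + 0.5631·0.0000] = 9.0515
Node 0 (S = 85): V_0 = e^(−0.06)·[0.4369·80.8101 + 0.5631·9.0515] = 38.0482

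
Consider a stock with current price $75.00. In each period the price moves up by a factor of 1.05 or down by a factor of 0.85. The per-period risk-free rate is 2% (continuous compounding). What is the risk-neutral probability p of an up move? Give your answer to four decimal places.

p = 0.8510

Risk-neutral probability p = (e^0.02 − 0.85)/(1.05 − 0.85) = 0.1702/0.2000 = 0.8510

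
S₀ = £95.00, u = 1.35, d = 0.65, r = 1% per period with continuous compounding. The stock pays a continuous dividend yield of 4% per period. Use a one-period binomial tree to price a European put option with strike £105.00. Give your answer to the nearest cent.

Per-period risk-free factor R = e^0.01 = 1.0101; dividend-adjusted growth = e^(0.01−0.04) = 0.9704.
Risk-neutral probability p = (0.9704 − 0.65)/(1.35 − 0.65) = 0.3204/0.7000 = 0.4578
Terminal stock prices: S_u = 128.2, S_d = 61.75
Terminal payoffs (K − S): max(-23.25, 0) = 0, max(43.25, 0) = 43.25
Node 0 (S = 95): V_0 = e^(−0.01)·[0.4578·0.0000 + 0.5422·43.2500] = 23.2177

£23.22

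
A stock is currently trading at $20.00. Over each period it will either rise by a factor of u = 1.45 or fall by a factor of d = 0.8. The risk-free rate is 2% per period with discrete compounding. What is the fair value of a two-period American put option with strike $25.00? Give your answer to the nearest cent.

Risk-neutral probability p = (1 + 0.02 − 0.8)/(1.45 − 0.8) = 0.2200/0.6500 = 0.3385
Terminal stock prices: S_uu = 42.05, S_ud = 23.2, S_dd = 12.8
Terminal payoffs (K − S): max(-17.05, 0) = 0, max(1.8, 0) = 1.8, max(12.2, 0) = 12.2
Node u (S = 29): continuation = 1/1.02·[0.3385·0.0000 + 0.6615·1.8000] = 1.1674; exercise value = 0.0000 ≤ continuation, so V_u = 1.1674
Node d (S = 16): continuation = 1/1.02·[0.3385·1.8000 + 0.6615·12.2000] = 8.5098; exercise value = 9.0000 > continuation, so V_d = 9.0000 (exercise)
Node 0 (S = 20): continuation = 1/1.02·[0.3385·1.1674 + 0.6615·9.0000] = 6.2245; exercise value = 5.0000 ≤ continuation, so V_0 = 6.2245

$6.22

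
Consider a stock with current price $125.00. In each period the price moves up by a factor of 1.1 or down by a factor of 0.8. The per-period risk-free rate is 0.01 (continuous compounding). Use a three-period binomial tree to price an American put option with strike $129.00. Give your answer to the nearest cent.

$13.66

Risk-neutral probability p = (e^0.01 − 0.8)/(1.1 − 0.8) = 0.2101/0.3000 = 0.7002
Terminal stock prices: S_uuu = 166.4, S_uud = 121, S_udd = 88, S_ddd = 64
Terminal payoffs (K − S): max(-37.38, 0) = 0, max(8, 0) = 8, max(41, 0) = 41, max(65, 0) = 65
Node uu (S = 151.3): continuation = e^(−0.01)·[0.7002·0.0000 + 0.2998·8.0000] = 2.3748; exercise value = 0.0000 ≤ continuation, so V_uu = 2.3748
Node ud (S = 110): continuation = e^(−0.01)·[0.7002·8.0000 + 0.2998·41.0000] = 17.7164; exercise value = 19.0000 > continuation, so V_ud = 19.0000 (exercise)
Node dd (S = 80): continuation = e^(−0.01)·[0.7002·41.0000 + 0.2998·65.0000] = 47.7164; exercise value = 49.0000 > continuation, so V_dd = 49.0000 (exercise)
Node u (S = 137.5): continuation = e^(−0.01)·[0.7002·2.3748 + 0.2998·19.0000] = 7.2863; exercise value = 0.0000 ≤ continuation, so V_u = 7.2863
Node d (S = 100): continuation = e^(−0.01)·[0.7002·19.0000 + 0.2998·49.0000] = 27.7164; exercise value = 29.0000 > continuation, so V_d = 29.0000 (exercise)
Node 0 (S = 125): continuation = e^(−0.01)·[0.7002·7.2863 + 0.2998·29.0000] = 13.6595; exercise value = 4.0000 ≤ continuation, so V_0 = 13.6595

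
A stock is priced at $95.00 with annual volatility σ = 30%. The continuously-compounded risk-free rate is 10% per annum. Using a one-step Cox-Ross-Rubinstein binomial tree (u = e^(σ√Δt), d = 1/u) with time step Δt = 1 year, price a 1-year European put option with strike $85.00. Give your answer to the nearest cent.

CRR parameters: u = e^(σ√Δt) = e^(0.3·√1) = 1.3499, d = 1/u = 0.7408
Per-period rate: rΔt = 0.1·1 = 0.1, so R = e^0.1 = 1.1052
Risk-neutral probability p = (e^0.1 − 0.7408)/(1.3499 − 0.7408) = 0.3644/0.6090 = 0.5982
Terminal stock prices: S_u = 128.2, S_d = 70.38
Terminal payoffs (K − S): max(-43.24, 0) = 0, max(14.62, 0) = 14.62
Node 0 (S = 95): V_0 = e^(−0.1)·[0.5982·0.0000 + 0.4018·14.6223] = 5.3156

$5.32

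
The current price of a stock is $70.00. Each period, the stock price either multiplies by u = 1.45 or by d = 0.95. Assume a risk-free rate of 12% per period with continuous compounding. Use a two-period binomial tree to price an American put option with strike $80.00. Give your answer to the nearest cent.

$10.00

Risk-neutral probability p = (e^0.12 − 0.95)/(1.45 − 0.95) = 0.1775/0.5000 = 0.3550
Terminal stock prices: S_uu = 147.2, S_ud = 96.42, S_dd = 63.17
Terminal payoffs (K − S): max(-67.18, 0) = 0, max(-16.42, 0) = 0, max(16.83, 0) = 16.83
Node u (S = 101.5): continuation = e^(−0.12)·[0.3550·0.0000 + 0.6450·0.0000] = 0.0000; exercise value = 0.0000 ≤ continuation, so V_u = 0.0000
Node d (S = 66.5): continuation = e^(−0.12)·[0.3550·0.0000 + 0.6450·16.8250] = 9.6251; exercise value = 13.5000 > continuation, so V_d = 13.5000 (exercise)
Node 0 (S = 70): continuation = e^(−0.12)·[0.3550·0.0000 + 0.6450·13.5000] = 7.7229; exercise value = 10.0000 > continuation, so V_0 = 10.0000 (exercise)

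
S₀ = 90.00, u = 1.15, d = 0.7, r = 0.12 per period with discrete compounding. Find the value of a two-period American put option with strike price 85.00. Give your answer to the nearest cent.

1.93

Risk-neutral probability p = (1 + 0.12 − 0.7)/(1.15 − 0.7) = 0.4200/0.4500 = 0.9333
Terminal stock prices: S_uu = 119, S_ud = 72.45, S_dd = 44.1
Terminal payoffs (K − S): max(-34.02, 0) = 0, max(12.55, 0) = 12.55, max(40.9, 0) = 40.9
Node u (S = 103.5): continuation = 1/1.12·[0.9333·0.0000 + 0.0667·12.5500] = 0.7470; exercise value = 0.0000 ≤ continuation, so V_u = 0.7470
Node d (S = 63): continuation = 1/1.12·[0.9333·12.5500 + 0.0667·40.9000] = 12.8929; exercise value = 22.0000 > continuation, so V_d = 22.0000 (exercise)
Node 0 (S = 90): continuation = 1/1.12·[0.9333·0.7470 + 0.0667·22.0000] = 1.9320; exercise value = 0.0000 ≤ continuation, so V_0 = 1.9320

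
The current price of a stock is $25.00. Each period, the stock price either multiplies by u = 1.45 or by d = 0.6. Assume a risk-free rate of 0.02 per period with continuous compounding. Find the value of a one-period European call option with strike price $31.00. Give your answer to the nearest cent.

Risk-neutral probability p = (e^0.02 − 0.6)/(1.45 − 0.6) = 0.4202/0.8500 = 0.4944
Terminal stock prices: S_u = 36.25, S_d = 15
Terminal payoffs (S − K): max(5.25, 0) = 5.25, max(-16, 0) = 0
Node 0 (S = 25): V_0 = e^(−0.02)·[0.4944·5.2500 + 0.5056·0.0000] = 2.5440

$2.54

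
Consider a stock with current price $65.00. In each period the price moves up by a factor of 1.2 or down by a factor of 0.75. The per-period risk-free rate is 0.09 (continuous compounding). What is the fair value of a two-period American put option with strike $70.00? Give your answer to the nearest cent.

Risk-neutral probability p = (e^0.09 − 0.75)/(1.2 − 0.75) = 0.3442/0.4500 = 0.7648
Terminal stock prices: S_uu = 93.6, S_ud = 58.5, S_dd = 36.56
Terminal payoffs (K − S): max(-23.6, 0) = 0, max(11.5, 0) = 11.5, max(33.44, 0) = 33.44
Node u (S = 78): continuation = e^(−0.09)·[0.7648·0.0000 + 0.2352·11.5000] = 2.4717; exercise value = 0.0000 ≤ continuation, so V_u = 2.4717
Node d (S = 48.75): continuation = e^(−0.09)·[0.7648·11.5000 + 0.2352·33.4375] = 15.2252; exercise value = 21.2500 > continuation, so V_d = 21.2500 (exercise)
Node 0 (S = 65): continuation = e^(−0.09)·[0.7648·2.4717 + 0.2352·21.2500] = 6.2949; exercise value = 5.0000 ≤ continuation, so V_0 = 6.2949

$6.29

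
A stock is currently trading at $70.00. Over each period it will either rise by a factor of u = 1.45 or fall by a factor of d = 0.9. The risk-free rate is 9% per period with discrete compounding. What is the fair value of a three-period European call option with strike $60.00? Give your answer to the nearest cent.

Risk-neutral probability p = (1 + 0.09 − 0.9)/(1.45 − 0.9) = 0.1900/0.5500 = 0.3455
Terminal stock prices: S_uuu = 213.4, S_uud = 132.5, S_udd = 82.22, S_ddd = 51.03
Terminal payoffs (S − K): max(153.4, 0) = 153.4, max(72.46, 0) = 72.46, max(22.22, 0) = 22.22, max(-8.97, 0) = 0
Node uu (S = 147.2): V_uu = 1/1.09·[0.3455·153.4038 + 0.6545·72.4575] = 92.1291
Node ud (S = 91.35): V_ud = 1/1.09·[0.3455·72.4575 + 0.6545·22.2150] = 36.3041
Node dd (S = 56.7): V_dd = 1/1.09·[0.3455·22.2150 + 0.6545·0.0000] = 7.0406
Node u (S = 101.5): V_u = 1/1.09·[0.3455·92.1291 + 0.6545·36.3041] = 50.9992
Node d (S = 63): V_d = 1/1.09·[0.3455·36.3041 + 0.6545·7.0406] = 15.7338
Node 0 (S = 70): V_0 = 1/1.09·[0.3455·50.9992 + 0.6545·15.7338] = 25.6114

$25.61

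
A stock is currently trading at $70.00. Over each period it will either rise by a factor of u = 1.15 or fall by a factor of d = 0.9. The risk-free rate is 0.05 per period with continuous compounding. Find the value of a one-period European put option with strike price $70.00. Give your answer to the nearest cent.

$2.63

Risk-neutral probability p = (e^0.05 − 0.9)/(1.15 − 0.9) = 0.1513/0.2500 = 0.6051
Terminal stock prices: S_u = 80.5, S_d = 63
Terminal payoffs (K − S): max(-10.5, 0) = 0, max(7, 0) = 7
Node 0 (S = 70): V_0 = e^(−0.05)·[0.6051·0.0000 + 0.3949·7.0000] = 2.6296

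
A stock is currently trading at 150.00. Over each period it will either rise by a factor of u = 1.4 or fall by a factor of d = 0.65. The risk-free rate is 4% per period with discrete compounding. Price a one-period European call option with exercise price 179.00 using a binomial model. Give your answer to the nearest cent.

Risk-neutral probability p = (1 + 0.04 − 0.65)/(1.4 − 0.65) = 0.3900/0.7500 = 0.5200
Terminal stock prices: S_u = 210, S_d = 97.5
Terminal payoffs (S − K): max(31, 0) = 31, max(-81.5, 0) = 0
Node 0 (S = 150): V_0 = 1/1.04·[0.5200·31.0000 + 0.4800·0.0000] = 15.5000

15.50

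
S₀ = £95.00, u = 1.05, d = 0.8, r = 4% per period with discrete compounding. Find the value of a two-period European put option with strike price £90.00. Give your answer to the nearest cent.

Risk-neutral probability p = (1 + 0.04 − 0.8)/(1.05 − 0.8) = 0.2400/0.2500 = 0.9600
Terminal stock prices: S_uu = 104.7, S_ud = 79.8, S_dd = 60.8
Terminal payoffs (K − S): max(-14.74, 0) = 0, max(10.2, 0) = 10.2, max(29.2, 0) = 29.2
Node u (S = 99.75): V_u = 1/1.04·[0.9600·0.0000 + 0.0400·10.2000] = 0.3923
Node d (S = 76): V_d = 1/1.04·[0.9600·10.2000 + 0.0400·29.2000] = 10.5385
Node 0 (S = 95): V_0 = 1/1.04·[0.9600·0.3923 + 0.0400·10.5385] = 0.7675

£0.77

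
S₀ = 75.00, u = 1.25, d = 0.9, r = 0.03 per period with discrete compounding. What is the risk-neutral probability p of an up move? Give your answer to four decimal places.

Risk-neutral probability p = (1 + 0.03 − 0.9)/(1.25 − 0.9) = 0.1300/0.3500 = 0.3714

p = 0.3714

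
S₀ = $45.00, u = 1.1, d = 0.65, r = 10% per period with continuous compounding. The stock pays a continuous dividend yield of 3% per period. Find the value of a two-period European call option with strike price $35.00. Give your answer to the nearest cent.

$14.04

Per-period risk-free factor R = e^0.1 = 1.1052; dividend-adjusted growth = e^(0.1−0.03) = 1.0725.
Risk-neutral probability p = (1.0725 − 0.65)/(1.1 − 0.65) = 0.4225/0.4500 = 0.9389
Terminal stock prices: S_uu = 54.45, S_ud = 32.18, S_dd = 19.01
Terminal payoffs (S − K): max(19.45, 0) = 19.45, max(-2.825, 0) = 0, max(-15.99, 0) = 0
Node u (S = 49.5): V_u = e^(−0.1)·[0.9389·19.4500 + 0.0611·0.0000] = 16.5239
Node d (S = 29.25): V_d = e^(−0.1)·[0.9389·0.0000 + 0.0611·0.0000] = 0.0000
Node 0 (S = 45): V_0 = e^(−0.1)·[0.9389·16.5239 + 0.0611·0.0000] = 14.0380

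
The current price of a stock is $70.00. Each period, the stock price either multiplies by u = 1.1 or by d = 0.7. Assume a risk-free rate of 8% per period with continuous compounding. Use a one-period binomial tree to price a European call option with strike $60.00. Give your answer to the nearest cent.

Risk-neutral probability p = (e^0.08 − 0.7)/(1.1 − 0.7) = 0.3833/0.4000 = 0.9582
Terminal stock prices: S_u = 77, S_d = 49
Terminal payoffs (S − K): max(17, 0) = 17, max(-11, 0) = 0
Node 0 (S = 70): V_0 = e^(−0.08)·[0.9582·17.0000 + 0.0418·0.0000] = 15.0373

$15.04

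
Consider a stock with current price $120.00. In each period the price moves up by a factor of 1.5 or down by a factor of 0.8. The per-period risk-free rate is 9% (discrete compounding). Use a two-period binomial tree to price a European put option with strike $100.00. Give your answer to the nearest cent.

Risk-neutral probability p = (1 + 0.09 − 0.8)/(1.5 − 0.8) = 0.2900/0.7000 = 0.4143
Terminal stock prices: S_uu = 270, S_ud = 144, S_dd = 76.8
Terminal payoffs (K − S): max(-170, 0) = 0, max(-44, 0) = 0, max(23.2, 0) = 23.2
Node u (S = 180): V_u = 1/1.09·[0.4143·0.0000 + 0.5857·0.0000] = 0.0000
Node d (S = 96): V_d = 1/1.09·[0.4143·0.0000 + 0.5857·23.2000] = 12.4666
Node 0 (S = 120): V_0 = 1/1.09·[0.4143·0.0000 + 0.5857·12.4666] = 6.6989

$6.70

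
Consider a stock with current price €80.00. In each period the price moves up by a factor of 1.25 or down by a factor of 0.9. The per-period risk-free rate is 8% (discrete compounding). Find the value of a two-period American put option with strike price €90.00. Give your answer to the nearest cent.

€10.00

Risk-neutral probability p = (1 + 0.08 − 0.9)/(1.25 − 0.9) = 0.1800/0.3500 = 0.5143
Terminal stock prices: S_uu = 125, S_ud = 90, S_dd = 64.8
Terminal payoffs (K − S): max(-35, 0) = 0, max(0, 0) = 0, max(25.2, 0) = 25.2
Node u (S = 100): continuation = 1/1.08·[0.5143·0.0000 + 0.4857·0.0000] = 0.0000; exercise value = 0.0000 ≤ continuation, so V_u = 0.0000
Node d (S = 72): continuation = 1/1.08·[0.5143·0.0000 + 0.4857·25.2000] = 11.3333; exercise value = 18.0000 > continuation, so V_d = 18.0000 (exercise)
Node 0 (S = 80): continuation = 1/1.08·[0.5143·0.0000 + 0.4857·18.0000] = 8.0952; exercise value = 10.0000 > continuation, so V_0 = 10.0000 (exercise)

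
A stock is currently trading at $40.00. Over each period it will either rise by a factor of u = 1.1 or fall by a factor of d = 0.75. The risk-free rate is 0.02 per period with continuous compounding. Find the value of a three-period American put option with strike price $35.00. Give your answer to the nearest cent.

Risk-neutral probability p = (e^0.02 − 0.75)/(1.1 − 0.75) = 0.2702/0.3500 = 0.7720
Terminal stock prices: S_uuu = 53.24, S_uud = 36.3, S_udd = 24.75, S_ddd = 16.88
Terminal payoffs (K − S): max(-18.24, 0) = 0, max(-1.3, 0) = 0, max(10.25, 0) = 10.25, max(18.12, 0) = 18.12
Node uu (S = 48.4): continuation = e^(−0.02)·[0.7720·0.0000 + 0.2280·0.0000] = 0.0000; exercise value = 0.0000 ≤ continuation, so V_uu = 0.0000
Node ud (S = 33): continuation = e^(−0.02)·[0.7720·0.0000 + 0.2280·10.2500] = 2.2907; exercise value = 2.0000 ≤ continuation, so V_ud = 2.2907
Node dd (S = 22.5): continuation = e^(−0.02)·[0.7720·10.2500 + 0.2280·18.1250] = 11.8070; exercise value = 12.5000 > continuation, so V_dd = 12.5000 (exercise)
Node u (S = 44): continuation = e^(−0.02)·[0.7720·0.0000 + 0.2280·2.2907] = 0.5119; exercise value = 0.0000 ≤ continuation, so V_u = 0.5119
Node d (S = 30): continuation = e^(−0.02)·[0.7720·2.2907 + 0.2280·12.5000] = 4.5269; exercise value = 5.0000 > continuation, so V_d = 5.0000 (exercise)
Node 0 (S = 40): continuation = e^(−0.02)·[0.7720·0.5119 + 0.2280·5.0000] = 1.5048; exercise value = 0.0000 ≤ continuation, so V_0 = 1.5048

$1.50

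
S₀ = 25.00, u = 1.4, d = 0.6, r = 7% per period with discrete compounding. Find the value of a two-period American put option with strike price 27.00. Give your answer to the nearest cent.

5.90

Risk-neutral probability p = (1 + 0.07 − 0.6)/(1.4 − 0.6) = 0.4700/0.8000 = 0.5875
Terminal stock prices: S_uu = 49, S_ud = 21, S_dd = 9
Terminal payoffs (K − S): max(-22, 0) = 0, max(6, 0) = 6, max(18, 0) = 18
Node u (S = 35): continuation = 1/1.07·[0.5875·0.0000 + 0.4125·6.0000] = 2.3131; exercise value = 0.0000 ≤ continuation, so V_u = 2.3131
Node d (S = 15): continuation = 1/1.07·[0.5875·6.0000 + 0.4125·18.0000] = 10.2336; exercise value = 12.0000 > continuation, so V_d = 12.0000 (exercise)
Node 0 (S = 25): continuation = 1/1.07·[0.5875·2.3131 + 0.4125·12.0000] = 5.8962; exercise value = 2.0000 ≤ continuation, so V_0 = 5.8962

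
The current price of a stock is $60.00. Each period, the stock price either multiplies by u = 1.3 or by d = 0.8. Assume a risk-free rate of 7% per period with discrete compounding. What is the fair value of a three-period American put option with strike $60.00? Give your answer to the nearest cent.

$6.10

Risk-neutral probability p = (1 + 0.07 − 0.8)/(1.3 − 0.8) = 0.2700/0.5000 = 0.5400
Terminal stock prices: S_uuu = 131.8, S_uud = 81.12, S_udd = 49.92, S_ddd = 30.72
Terminal payoffs (K − S): max(-71.82, 0) = 0, max(-21.12, 0) = 0, max(10.08, 0) = 10.08, max(29.28, 0) = 29.28
Node uu (S = 101.4): continuation = 1/1.07·[0.5400·0.0000 + 0.4600·0.0000] = 0.0000; exercise value = 0.0000 ≤ continuation, so V_uu = 0.0000
Node ud (S = 62.4): continuation = 1/1.07·[0.5400·0.0000 + 0.4600·10.0800] = 4.3335; exercise value = 0.0000 ≤ continuation, so V_ud = 4.3335
Node dd (S = 38.4): continuation = 1/1.07·[0.5400·10.0800 + 0.4600·29.2800] = 17.6748; exercise value = 21.6000 > continuation, so V_dd = 21.6000 (exercise)
Node u (S = 78): continuation = 1/1.07·[0.5400·0.0000 + 0.4600·4.3335] = 1.8630; exercise value = 0.0000 ≤ continuation, so V_u = 1.8630
Node d (S = 48): continuation = 1/1.07·[0.5400·4.3335 + 0.4600·21.6000] = 11.4730; exercise value = 12.0000 > continuation, so V_d = 12.0000 (exercise)
Node 0 (S = 60): continuation = 1/1.07·[0.5400·1.8630 + 0.4600·12.0000] = 6.0991; exercise value = 0.0000 ≤ continuation, so V_0 = 6.0991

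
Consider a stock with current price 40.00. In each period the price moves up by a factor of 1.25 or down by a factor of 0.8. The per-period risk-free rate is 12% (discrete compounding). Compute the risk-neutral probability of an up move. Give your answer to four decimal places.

p = 0.7111

Risk-neutral probability p = (1 + 0.12 − 0.8)/(1.25 − 0.8) = 0.3200/0.4500 = 0.7111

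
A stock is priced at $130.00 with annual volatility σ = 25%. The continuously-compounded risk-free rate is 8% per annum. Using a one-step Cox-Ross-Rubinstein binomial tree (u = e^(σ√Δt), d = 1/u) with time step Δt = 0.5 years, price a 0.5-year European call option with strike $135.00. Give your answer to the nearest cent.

$11.04

CRR parameters: u = e^(σ√Δt) = e^(0.25·√0.5) = 1.1934, d = 1/u = 0.8380
Per-period rate: rΔt = 0.08·0.5 = 0.04, so R = e^0.04 = 1.0408
Risk-neutral probability p = (e^0.04 − 0.8380)/(1.1934 − 0.8380) = 0.2028/0.3554 = 0.5708
Terminal stock prices: S_u = 155.1, S_d = 108.9
Terminal payoffs (S − K): max(20.14, 0) = 20.14, max(-26.06, 0) = 0
Node 0 (S = 130): V_0 = e^(−0.04)·[0.5708·20.1374 + 0.4292·0.0000] = 11.0428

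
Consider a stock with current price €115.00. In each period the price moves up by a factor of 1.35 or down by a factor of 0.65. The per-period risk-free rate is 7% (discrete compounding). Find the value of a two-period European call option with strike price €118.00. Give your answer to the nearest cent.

Risk-neutral probability p = (1 + 0.07 − 0.65)/(1.35 − 0.65) = 0.4200/0.7000 = 0.6000
Terminal stock prices: S_uu = 209.6, S_ud = 100.9, S_dd = 48.59
Terminal payoffs (S − K): max(91.59, 0) = 91.59, max(-17.09, 0) = 0, max(-69.41, 0) = 0
Node u (S = 155.2): V_u = 1/1.07·[0.6000·91.5875 + 0.4000·0.0000] = 51.3575
Node d (S = 74.75): V_d = 1/1.07·[0.6000·0.0000 + 0.4000·0.0000] = 0.0000
Node 0 (S = 115): V_0 = 1/1.07·[0.6000·51.3575 + 0.4000·0.0000] = 28.7986

€28.80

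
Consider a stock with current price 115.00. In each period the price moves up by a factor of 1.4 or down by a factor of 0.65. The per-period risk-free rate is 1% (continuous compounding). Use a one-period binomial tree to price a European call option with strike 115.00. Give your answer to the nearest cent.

Risk-neutral probability p = (e^0.01 − 0.65)/(1.4 − 0.65) = 0.3601/0.7500 = 0.4801
Terminal stock prices: S_u = 161, S_d = 74.75
Terminal payoffs (S − K): max(46, 0) = 46, max(-40.25, 0) = 0
Node 0 (S = 115): V_0 = e^(−0.01)·[0.4801·46.0000 + 0.5199·0.0000] = 21.8633

21.86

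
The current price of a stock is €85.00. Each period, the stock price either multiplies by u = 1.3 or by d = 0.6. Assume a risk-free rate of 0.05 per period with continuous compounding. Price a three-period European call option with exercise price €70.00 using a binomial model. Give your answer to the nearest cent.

€33.10

Risk-neutral probability p = (e^0.05 − 0.6)/(1.3 − 0.6) = 0.4513/0.7000 = 0.6447
Terminal stock prices: S_uuu = 186.7, S_uud = 86.19, S_udd = 39.78, S_ddd = 18.36
Terminal payoffs (S − K): max(116.7, 0) = 116.7, max(16.19, 0) = 16.19, max(-30.22, 0) = 0, max(-51.64, 0) = 0
Node uu (S = 143.7): V_uu = e^(−0.05)·[0.6447·116.7450 + 0.3553·16.1900] = 77.0639
Node ud (S = 66.3): V_ud = e^(−0.05)·[0.6447·16.1900 + 0.3553·0.0000] = 9.9282
Node dd (S = 30.6): V_dd = e^(−0.05)·[0.6447·0.0000 + 0.3553·0.0000] = 0.0000
Node u (S = 110.5): V_u = e^(−0.05)·[0.6447·77.0639 + 0.3553·9.9282] = 50.6138
Node d (S = 51): V_d = e^(−0.05)·[0.6447·9.9282 + 0.3553·0.0000] = 6.0883
Node 0 (S = 85): V_0 = e^(−0.05)·[0.6447·50.6138 + 0.3553·6.0883] = 33.0958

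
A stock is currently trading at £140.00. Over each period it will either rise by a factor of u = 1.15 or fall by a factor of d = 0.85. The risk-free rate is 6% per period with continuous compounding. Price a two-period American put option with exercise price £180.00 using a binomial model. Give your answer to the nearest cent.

Risk-neutral probability p = (e^0.06 − 0.85)/(1.15 − 0.85) = 0.2118/0.3000 = 0.7061
Terminal stock prices: S_uu = 185.1, S_ud = 136.8, S_dd = 101.1
Terminal payoffs (K − S): max(-5.15, 0) = 0, max(43.15, 0) = 43.15, max(78.85, 0) = 78.85
Node u (S = 161): continuation = e^(−0.06)·[0.7061·0.0000 + 0.2939·43.1500] = 11.9424; exercise value = 19.0000 > continuation, so V_u = 19.0000 (exercise)
Node d (S = 119): continuation = e^(−0.06)·[0.7061·43.1500 + 0.2939·78.8500] = 50.5176; exercise value = 61.0000 > continuation, so V_d = 61.0000 (exercise)
Node 0 (S = 140): continuation = e^(−0.06)·[0.7061·19.0000 + 0.2939·61.0000] = 29.5176; exercise value = 40.0000 > continuation, so V_0 = 40.0000 (exercise)

£40.00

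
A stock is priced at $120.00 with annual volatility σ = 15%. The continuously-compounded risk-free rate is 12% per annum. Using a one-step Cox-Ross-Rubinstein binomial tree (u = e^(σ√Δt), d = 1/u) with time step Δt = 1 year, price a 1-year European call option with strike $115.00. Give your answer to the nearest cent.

CRR parameters: u = e^(σ√Δt) = e^(0.15·√1) = 1.1618, d = 1/u = 0.8607
Per-period rate: rΔt = 0.12·1 = 0.12, so R = e^0.12 = 1.1275
Risk-neutral probability p = (e^0.12 − 0.8607)/(1.1618 − 0.8607) = 0.2668/0.3011 = 0.8860
Terminal stock prices: S_u = 139.4, S_d = 103.3
Terminal payoffs (S − K): max(24.42, 0) = 24.42, max(-11.72, 0) = 0
Node 0 (S = 120): V_0 = e^(−0.12)·[0.8860·24.4201 + 0.1140·0.0000] = 19.1890

$19.19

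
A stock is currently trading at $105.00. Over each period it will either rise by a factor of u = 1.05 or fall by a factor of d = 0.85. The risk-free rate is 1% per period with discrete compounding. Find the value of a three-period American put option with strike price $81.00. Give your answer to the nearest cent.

Risk-neutral probability p = (1 + 0.01 − 0.85)/(1.05 − 0.85) = 0.1600/0.2000 = 0.8000
Terminal stock prices: S_uuu = 121.6, S_uud = 98.4, S_udd = 79.66, S_ddd = 64.48
Terminal payoffs (K − S): max(-40.55, 0) = 0, max(-17.4, 0) = 0, max(1.344, 0) = 1.344, max(16.52, 0) = 16.52
Node uu (S = 115.8): continuation = 1/1.01·[0.8000·0.0000 + 0.2000·0.0000] = 0.0000; exercise value = 0.0000 ≤ continuation, so V_uu = 0.0000
Node ud (S = 93.71): continuation = 1/1.01·[0.8000·0.0000 + 0.2000·1.3444] = 0.2662; exercise value = 0.0000 ≤ continuation, so V_ud = 0.2662
Node dd (S = 75.86): continuation = 1/1.01·[0.8000·1.3444 + 0.2000·16.5169] = 4.3355; exercise value = 5.1375 > continuation, so V_dd = 5.1375 (exercise)
Node u (S = 110.2): continuation = 1/1.01·[0.8000·0.0000 + 0.2000·0.2662] = 0.0527; exercise value = 0.0000 ≤ continuation, so V_u = 0.0527
Node d (S = 89.25): continuation = 1/1.01·[0.8000·0.2662 + 0.2000·5.1375] = 1.2282; exercise value = 0.0000 ≤ continuation, so V_d = 1.2282
Node 0 (S = 105): continuation = 1/1.01·[0.8000·0.0527 + 0.2000·1.2282] = 0.2850; exercise value = 0.0000 ≤ continuation, so V_0 = 0.2850

$0.28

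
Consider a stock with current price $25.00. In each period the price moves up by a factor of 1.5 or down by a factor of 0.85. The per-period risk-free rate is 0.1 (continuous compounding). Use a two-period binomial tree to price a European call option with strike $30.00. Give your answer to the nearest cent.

$4.04

Risk-neutral probability p = (e^0.1 − 0.85)/(1.5 − 0.85) = 0.2552/0.6500 = 0.3926
Terminal stock prices: S_uu = 56.25, S_ud = 31.88, S_dd = 18.06
Terminal payoffs (S − K): max(26.25, 0) = 26.25, max(1.875, 0) = 1.875, max(-11.94, 0) = 0
Node u (S = 37.5): V_u = e^(−0.1)·[0.3926·26.2500 + 0.6074·1.8750] = 10.3549
Node d (S = 21.25): V_d = e^(−0.1)·[0.3926·1.8750 + 0.6074·0.0000] = 0.6660
Node 0 (S = 25): V_0 = e^(−0.1)·[0.3926·10.3549 + 0.6074·0.6660] = 4.0442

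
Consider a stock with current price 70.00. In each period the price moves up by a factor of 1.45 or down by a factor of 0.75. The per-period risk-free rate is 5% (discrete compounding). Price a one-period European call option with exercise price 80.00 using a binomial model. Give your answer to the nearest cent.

8.78

Risk-neutral probability p = (1 + 0.05 − 0.75)/(1.45 − 0.75) = 0.3000/0.7000 = 0.4286
Terminal stock prices: S_u = 101.5, S_d = 52.5
Terminal payoffs (S − K): max(21.5, 0) = 21.5, max(-27.5, 0) = 0
Node 0 (S = 70): V_0 = 1/1.05·[0.4286·21.5000 + 0.5714·0.0000] = 8.7755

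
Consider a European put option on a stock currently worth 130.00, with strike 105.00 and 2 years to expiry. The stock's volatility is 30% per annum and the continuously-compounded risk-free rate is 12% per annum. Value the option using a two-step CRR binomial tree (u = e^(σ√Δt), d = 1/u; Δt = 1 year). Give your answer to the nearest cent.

3.53

CRR parameters: u = e^(σ√Δt) = e^(0.3·√1) = 1.3499, d = 1/u = 0.7408
Per-period rate: rΔt = 0.12·1 = 0.12, so R = e^0.12 = 1.1275
Risk-neutral probability p = (e^0.12 − 0.7408)/(1.3499 − 0.7408) = 0.3867/0.6090 = 0.6349
Terminal stock prices: S_uu = 236.9, S_ud = 130, S_dd = 71.35
Terminal payoffs (K − S): max(-131.9, 0) = 0, max(-25, 0) = 0, max(33.65, 0) = 33.65
Node u (S = 175.5): V_u = e^(−0.12)·[0.6349·0.0000 + 0.3651·0.0000] = 0.0000
Node d (S = 96.31): V_d = e^(−0.12)·[0.6349·0.0000 + 0.3651·33.6545] = 10.8979
Node 0 (S = 130): V_0 = e^(−0.12)·[0.6349·0.0000 + 0.3651·10.8979] = 3.5289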